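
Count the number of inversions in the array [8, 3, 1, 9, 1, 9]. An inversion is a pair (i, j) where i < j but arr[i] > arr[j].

Finding inversions in [8, 3, 1, 9, 1, 9]:

(0, 1): arr[0]=8 > arr[1]=3
(0, 2): arr[0]=8 > arr[2]=1
(0, 4): arr[0]=8 > arr[4]=1
(1, 2): arr[1]=3 > arr[2]=1
(1, 4): arr[1]=3 > arr[4]=1
(3, 4): arr[3]=9 > arr[4]=1

Total inversions: 6

The array has 6 inversion(s): (0,1), (0,2), (0,4), (1,2), (1,4), (3,4). Each pair (i,j) satisfies i < j and arr[i] > arr[j].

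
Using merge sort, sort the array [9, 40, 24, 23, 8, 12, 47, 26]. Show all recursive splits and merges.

Merge sort trace:

Split: [9, 40, 24, 23, 8, 12, 47, 26] -> [9, 40, 24, 23] and [8, 12, 47, 26]
  Split: [9, 40, 24, 23] -> [9, 40] and [24, 23]
    Split: [9, 40] -> [9] and [40]
    Merge: [9] + [40] -> [9, 40]
    Split: [24, 23] -> [24] and [23]
    Merge: [24] + [23] -> [23, 24]
  Merge: [9, 40] + [23, 24] -> [9, 23, 24, 40]
  Split: [8, 12, 47, 26] -> [8, 12] and [47, 26]
    Split: [8, 12] -> [8] and [12]
    Merge: [8] + [12] -> [8, 12]
    Split: [47, 26] -> [47] and [26]
    Merge: [47] + [26] -> [26, 47]
  Merge: [8, 12] + [26, 47] -> [8, 12, 26, 47]
Merge: [9, 23, 24, 40] + [8, 12, 26, 47] -> [8, 9, 12, 23, 24, 26, 40, 47]

Final sorted array: [8, 9, 12, 23, 24, 26, 40, 47]

The merge sort proceeds by recursively splitting the array and merging sorted halves.
After all merges, the sorted array is [8, 9, 12, 23, 24, 26, 40, 47].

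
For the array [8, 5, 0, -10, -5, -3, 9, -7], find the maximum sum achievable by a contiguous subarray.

Using Kadane's algorithm on [8, 5, 0, -10, -5, -3, 9, -7]:

Scanning through the array:
Position 1 (value 5): max_ending_here = 13, max_so_far = 13
Position 2 (value 0): max_ending_here = 13, max_so_far = 13
Position 3 (value -10): max_ending_here = 3, max_so_far = 13
Position 4 (value -5): max_ending_here = -2, max_so_far = 13
Position 5 (value -3): max_ending_here = -3, max_so_far = 13
Position 6 (value 9): max_ending_here = 9, max_so_far = 13
Position 7 (value -7): max_ending_here = 2, max_so_far = 13

Maximum subarray: [8, 5]
Maximum sum: 13

The maximum subarray is [8, 5] with sum 13. This subarray runs from index 0 to index 1.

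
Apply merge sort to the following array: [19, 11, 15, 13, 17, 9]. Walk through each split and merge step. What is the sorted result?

Merge sort trace:

Split: [19, 11, 15, 13, 17, 9] -> [19, 11, 15] and [13, 17, 9]
  Split: [19, 11, 15] -> [19] and [11, 15]
    Split: [11, 15] -> [11] and [15]
    Merge: [11] + [15] -> [11, 15]
  Merge: [19] + [11, 15] -> [11, 15, 19]
  Split: [13, 17, 9] -> [13] and [17, 9]
    Split: [17, 9] -> [17] and [9]
    Merge: [17] + [9] -> [9, 17]
  Merge: [13] + [9, 17] -> [9, 13, 17]
Merge: [11, 15, 19] + [9, 13, 17] -> [9, 11, 13, 15, 17, 19]

Final sorted array: [9, 11, 13, 15, 17, 19]

The merge sort proceeds by recursively splitting the array and merging sorted halves.
After all merges, the sorted array is [9, 11, 13, 15, 17, 19].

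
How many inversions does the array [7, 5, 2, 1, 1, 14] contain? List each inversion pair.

Finding inversions in [7, 5, 2, 1, 1, 14]:

(0, 1): arr[0]=7 > arr[1]=5
(0, 2): arr[0]=7 > arr[2]=2
(0, 3): arr[0]=7 > arr[3]=1
(0, 4): arr[0]=7 > arr[4]=1
(1, 2): arr[1]=5 > arr[2]=2
(1, 3): arr[1]=5 > arr[3]=1
(1, 4): arr[1]=5 > arr[4]=1
(2, 3): arr[2]=2 > arr[3]=1
(2, 4): arr[2]=2 > arr[4]=1

Total inversions: 9

The array has 9 inversion(s): (0,1), (0,2), (0,3), (0,4), (1,2), (1,3), (1,4), (2,3), (2,4). Each pair (i,j) satisfies i < j and arr[i] > arr[j].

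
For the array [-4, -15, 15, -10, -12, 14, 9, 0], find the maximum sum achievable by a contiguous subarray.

Using Kadane's algorithm on [-4, -15, 15, -10, -12, 14, 9, 0]:

Scanning through the array:
Position 1 (value -15): max_ending_here = -15, max_so_far = -4
Position 2 (value 15): max_ending_here = 15, max_so_far = 15
Position 3 (value -10): max_ending_here = 5, max_so_far = 15
Position 4 (value -12): max_ending_here = -7, max_so_far = 15
Position 5 (value 14): max_ending_here = 14, max_so_far = 15
Position 6 (value 9): max_ending_here = 23, max_so_far = 23
Position 7 (value 0): max_ending_here = 23, max_so_far = 23

Maximum subarray: [14, 9]
Maximum sum: 23

The maximum subarray is [14, 9] with sum 23. This subarray runs from index 5 to index 6.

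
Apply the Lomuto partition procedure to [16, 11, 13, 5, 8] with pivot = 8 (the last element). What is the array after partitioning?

Lomuto partition with pivot = 8:

Initial array: [16, 11, 13, 5, 8]

arr[0]=16 > 8: no swap
arr[1]=11 > 8: no swap
arr[2]=13 > 8: no swap
arr[3]=5 <= 8: swap with position 0, array becomes [5, 11, 13, 16, 8]

Place pivot at position 1: [5, 8, 13, 16, 11]
Pivot position: 1

After partitioning with pivot 8, the array becomes [5, 8, 13, 16, 11]. The pivot is placed at index 1. All elements to the left of the pivot are <= 8, and all elements to the right are > 8.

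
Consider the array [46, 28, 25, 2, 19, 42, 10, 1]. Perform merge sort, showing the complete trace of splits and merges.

Merge sort trace:

Split: [46, 28, 25, 2, 19, 42, 10, 1] -> [46, 28, 25, 2] and [19, 42, 10, 1]
  Split: [46, 28, 25, 2] -> [46, 28] and [25, 2]
    Split: [46, 28] -> [46] and [28]
    Merge: [46] + [28] -> [28, 46]
    Split: [25, 2] -> [25] and [2]
    Merge: [25] + [2] -> [2, 25]
  Merge: [28, 46] + [2, 25] -> [2, 25, 28, 46]
  Split: [19, 42, 10, 1] -> [19, 42] and [10, 1]
    Split: [19, 42] -> [19] and [42]
    Merge: [19] + [42] -> [19, 42]
    Split: [10, 1] -> [10] and [1]
    Merge: [10] + [1] -> [1, 10]
  Merge: [19, 42] + [1, 10] -> [1, 10, 19, 42]
Merge: [2, 25, 28, 46] + [1, 10, 19, 42] -> [1, 2, 10, 19, 25, 28, 42, 46]

Final sorted array: [1, 2, 10, 19, 25, 28, 42, 46]

The merge sort proceeds by recursively splitting the array and merging sorted halves.
After all merges, the sorted array is [1, 2, 10, 19, 25, 28, 42, 46].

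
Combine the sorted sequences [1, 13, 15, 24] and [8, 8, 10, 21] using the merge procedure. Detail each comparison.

Merging process:

Compare 1 vs 8: take 1 from left. Merged: [1]
Compare 13 vs 8: take 8 from right. Merged: [1, 8]
Compare 13 vs 8: take 8 from right. Merged: [1, 8, 8]
Compare 13 vs 10: take 10 from right. Merged: [1, 8, 8, 10]
Compare 13 vs 21: take 13 from left. Merged: [1, 8, 8, 10, 13]
Compare 15 vs 21: take 15 from left. Merged: [1, 8, 8, 10, 13, 15]
Compare 24 vs 21: take 21 from right. Merged: [1, 8, 8, 10, 13, 15, 21]
Append remaining from left: [24]. Merged: [1, 8, 8, 10, 13, 15, 21, 24]

Final merged array: [1, 8, 8, 10, 13, 15, 21, 24]
Total comparisons: 7

The merged array is [1, 8, 8, 10, 13, 15, 21, 24], requiring 7 comparisons. The merge step runs in O(n) time where n is the total number of elements.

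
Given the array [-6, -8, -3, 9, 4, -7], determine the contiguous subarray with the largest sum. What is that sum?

Using Kadane's algorithm on [-6, -8, -3, 9, 4, -7]:

Scanning through the array:
Position 1 (value -8): max_ending_here = -8, max_so_far = -6
Position 2 (value -3): max_ending_here = -3, max_so_far = -3
Position 3 (value 9): max_ending_here = 9, max_so_far = 9
Position 4 (value 4): max_ending_here = 13, max_so_far = 13
Position 5 (value -7): max_ending_here = 6, max_so_far = 13

Maximum subarray: [9, 4]
Maximum sum: 13

The maximum subarray is [9, 4] with sum 13. This subarray runs from index 3 to index 4.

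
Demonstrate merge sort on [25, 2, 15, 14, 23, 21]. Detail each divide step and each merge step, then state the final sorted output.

Merge sort trace:

Split: [25, 2, 15, 14, 23, 21] -> [25, 2, 15] and [14, 23, 21]
  Split: [25, 2, 15] -> [25] and [2, 15]
    Split: [2, 15] -> [2] and [15]
    Merge: [2] + [15] -> [2, 15]
  Merge: [25] + [2, 15] -> [2, 15, 25]
  Split: [14, 23, 21] -> [14] and [23, 21]
    Split: [23, 21] -> [23] and [21]
    Merge: [23] + [21] -> [21, 23]
  Merge: [14] + [21, 23] -> [14, 21, 23]
Merge: [2, 15, 25] + [14, 21, 23] -> [2, 14, 15, 21, 23, 25]

Final sorted array: [2, 14, 15, 21, 23, 25]

The merge sort proceeds by recursively splitting the array and merging sorted halves.
After all merges, the sorted array is [2, 14, 15, 21, 23, 25].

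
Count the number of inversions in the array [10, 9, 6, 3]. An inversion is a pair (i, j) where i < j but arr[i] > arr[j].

Finding inversions in [10, 9, 6, 3]:

(0, 1): arr[0]=10 > arr[1]=9
(0, 2): arr[0]=10 > arr[2]=6
(0, 3): arr[0]=10 > arr[3]=3
(1, 2): arr[1]=9 > arr[2]=6
(1, 3): arr[1]=9 > arr[3]=3
(2, 3): arr[2]=6 > arr[3]=3

Total inversions: 6

The array has 6 inversion(s): (0,1), (0,2), (0,3), (1,2), (1,3), (2,3). Each pair (i,j) satisfies i < j and arr[i] > arr[j].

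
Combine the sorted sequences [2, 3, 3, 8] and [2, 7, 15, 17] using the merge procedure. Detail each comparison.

Merging process:

Compare 2 vs 2: take 2 from left. Merged: [2]
Compare 3 vs 2: take 2 from right. Merged: [2, 2]
Compare 3 vs 7: take 3 from left. Merged: [2, 2, 3]
Compare 3 vs 7: take 3 from left. Merged: [2, 2, 3, 3]
Compare 8 vs 7: take 7 from right. Merged: [2, 2, 3, 3, 7]
Compare 8 vs 15: take 8 from left. Merged: [2, 2, 3, 3, 7, 8]
Append remaining from right: [15, 17]. Merged: [2, 2, 3, 3, 7, 8, 15, 17]

Final merged array: [2, 2, 3, 3, 7, 8, 15, 17]
Total comparisons: 6

The merged array is [2, 2, 3, 3, 7, 8, 15, 17], requiring 6 comparisons. The merge step runs in O(n) time where n is the total number of elements.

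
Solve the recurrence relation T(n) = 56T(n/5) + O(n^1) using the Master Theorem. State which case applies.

Master Theorem for T(n) = 56T(n/5) + O(n^1):

a = 56, b = 5, c = 1
log_b(a) = log_5(56) = 2.5011

Case 1: c = 1 < log_5(56) = 2.5011
T(n) = O(n^(log_5 56))

For T(n) = 56T(n/5) + O(n^1): log_5(56) = 2.5011. This is Case 1 of the Master Theorem (c < log_b(a), work dominated by leaves), giving O(n^(log_5 56)).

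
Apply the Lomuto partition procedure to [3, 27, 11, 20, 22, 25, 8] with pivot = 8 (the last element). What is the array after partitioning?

Lomuto partition with pivot = 8:

Initial array: [3, 27, 11, 20, 22, 25, 8]

arr[0]=3 <= 8: swap with position 0, array becomes [3, 27, 11, 20, 22, 25, 8]
arr[1]=27 > 8: no swap
arr[2]=11 > 8: no swap
arr[3]=20 > 8: no swap
arr[4]=22 > 8: no swap
arr[5]=25 > 8: no swap

Place pivot at position 1: [3, 8, 11, 20, 22, 25, 27]
Pivot position: 1

After partitioning with pivot 8, the array becomes [3, 8, 11, 20, 22, 25, 27]. The pivot is placed at index 1. All elements to the left of the pivot are <= 8, and all elements to the right are > 8.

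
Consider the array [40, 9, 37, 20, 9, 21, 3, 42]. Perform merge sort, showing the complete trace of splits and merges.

Merge sort trace:

Split: [40, 9, 37, 20, 9, 21, 3, 42] -> [40, 9, 37, 20] and [9, 21, 3, 42]
  Split: [40, 9, 37, 20] -> [40, 9] and [37, 20]
    Split: [40, 9] -> [40] and [9]
    Merge: [40] + [9] -> [9, 40]
    Split: [37, 20] -> [37] and [20]
    Merge: [37] + [20] -> [20, 37]
  Merge: [9, 40] + [20, 37] -> [9, 20, 37, 40]
  Split: [9, 21, 3, 42] -> [9, 21] and [3, 42]
    Split: [9, 21] -> [9] and [21]
    Merge: [9] + [21] -> [9, 21]
    Split: [3, 42] -> [3] and [42]
    Merge: [3] + [42] -> [3, 42]
  Merge: [9, 21] + [3, 42] -> [3, 9, 21, 42]
Merge: [9, 20, 37, 40] + [3, 9, 21, 42] -> [3, 9, 9, 20, 21, 37, 40, 42]

Final sorted array: [3, 9, 9, 20, 21, 37, 40, 42]

The merge sort proceeds by recursively splitting the array and merging sorted halves.
After all merges, the sorted array is [3, 9, 9, 20, 21, 37, 40, 42].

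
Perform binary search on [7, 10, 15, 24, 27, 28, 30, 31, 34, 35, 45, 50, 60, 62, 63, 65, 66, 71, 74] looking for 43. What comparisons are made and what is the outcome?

Binary search for 43 in [7, 10, 15, 24, 27, 28, 30, 31, 34, 35, 45, 50, 60, 62, 63, 65, 66, 71, 74]:

lo=0, hi=18, mid=9, arr[mid]=35 -> 35 < 43, search right half
lo=10, hi=18, mid=14, arr[mid]=63 -> 63 > 43, search left half
lo=10, hi=13, mid=11, arr[mid]=50 -> 50 > 43, search left half
lo=10, hi=10, mid=10, arr[mid]=45 -> 45 > 43, search left half
lo=10 > hi=9, target 43 not found

Binary search determines that 43 is not in the array after 4 comparisons. The search space was exhausted without finding the target.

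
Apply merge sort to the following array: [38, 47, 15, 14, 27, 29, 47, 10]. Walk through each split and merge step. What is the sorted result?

Merge sort trace:

Split: [38, 47, 15, 14, 27, 29, 47, 10] -> [38, 47, 15, 14] and [27, 29, 47, 10]
  Split: [38, 47, 15, 14] -> [38, 47] and [15, 14]
    Split: [38, 47] -> [38] and [47]
    Merge: [38] + [47] -> [38, 47]
    Split: [15, 14] -> [15] and [14]
    Merge: [15] + [14] -> [14, 15]
  Merge: [38, 47] + [14, 15] -> [14, 15, 38, 47]
  Split: [27, 29, 47, 10] -> [27, 29] and [47, 10]
    Split: [27, 29] -> [27] and [29]
    Merge: [27] + [29] -> [27, 29]
    Split: [47, 10] -> [47] and [10]
    Merge: [47] + [10] -> [10, 47]
  Merge: [27, 29] + [10, 47] -> [10, 27, 29, 47]
Merge: [14, 15, 38, 47] + [10, 27, 29, 47] -> [10, 14, 15, 27, 29, 38, 47, 47]

Final sorted array: [10, 14, 15, 27, 29, 38, 47, 47]

The merge sort proceeds by recursively splitting the array and merging sorted halves.
After all merges, the sorted array is [10, 14, 15, 27, 29, 38, 47, 47].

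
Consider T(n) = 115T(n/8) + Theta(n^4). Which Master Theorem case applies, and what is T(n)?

Master Theorem for T(n) = 115T(n/8) + O(n^4):

a = 115, b = 8, c = 4
log_b(a) = log_8(115) = 2.2818

Case 3: c = 4 > log_8(115) = 2.2818
T(n) = O(n^4) = O(n^4)

For T(n) = 115T(n/8) + O(n^4): log_8(115) = 2.2818. This is Case 3 of the Master Theorem (c > log_b(a), work dominated by root), giving O(n^4).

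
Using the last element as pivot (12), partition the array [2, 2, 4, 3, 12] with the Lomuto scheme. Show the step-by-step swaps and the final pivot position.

Lomuto partition with pivot = 12:

Initial array: [2, 2, 4, 3, 12]

arr[0]=2 <= 12: swap with position 0, array becomes [2, 2, 4, 3, 12]
arr[1]=2 <= 12: swap with position 1, array becomes [2, 2, 4, 3, 12]
arr[2]=4 <= 12: swap with position 2, array becomes [2, 2, 4, 3, 12]
arr[3]=3 <= 12: swap with position 3, array becomes [2, 2, 4, 3, 12]

Place pivot at position 4: [2, 2, 4, 3, 12]
Pivot position: 4

After partitioning with pivot 12, the array becomes [2, 2, 4, 3, 12]. The pivot is placed at index 4. All elements to the left of the pivot are <= 12, and all elements to the right are > 12.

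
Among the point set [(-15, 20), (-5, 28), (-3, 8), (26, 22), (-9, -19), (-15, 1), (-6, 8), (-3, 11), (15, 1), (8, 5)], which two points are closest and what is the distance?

Computing all pairwise distances among 10 points:

d((-15, 20), (-5, 28)) = 12.8062
d((-15, 20), (-3, 8)) = 16.9706
d((-15, 20), (26, 22)) = 41.0488
d((-15, 20), (-9, -19)) = 39.4588
d((-15, 20), (-15, 1)) = 19.0
d((-15, 20), (-6, 8)) = 15.0
d((-15, 20), (-3, 11)) = 15.0
d((-15, 20), (15, 1)) = 35.5106
d((-15, 20), (8, 5)) = 27.4591
d((-5, 28), (-3, 8)) = 20.0998
d((-5, 28), (26, 22)) = 31.5753
d((-5, 28), (-9, -19)) = 47.1699
d((-5, 28), (-15, 1)) = 28.7924
d((-5, 28), (-6, 8)) = 20.025
d((-5, 28), (-3, 11)) = 17.1172
d((-5, 28), (15, 1)) = 33.6006
d((-5, 28), (8, 5)) = 26.4197
d((-3, 8), (26, 22)) = 32.2025
d((-3, 8), (-9, -19)) = 27.6586
d((-3, 8), (-15, 1)) = 13.8924
d((-3, 8), (-6, 8)) = 3.0 <-- minimum
d((-3, 8), (-3, 11)) = 3.0 <-- minimum
d((-3, 8), (15, 1)) = 19.3132
d((-3, 8), (8, 5)) = 11.4018
d((26, 22), (-9, -19)) = 53.9073
d((26, 22), (-15, 1)) = 46.0652
d((26, 22), (-6, 8)) = 34.9285
d((26, 22), (-3, 11)) = 31.0161
d((26, 22), (15, 1)) = 23.7065
d((26, 22), (8, 5)) = 24.7588
d((-9, -19), (-15, 1)) = 20.8806
d((-9, -19), (-6, 8)) = 27.1662
d((-9, -19), (-3, 11)) = 30.5941
d((-9, -19), (15, 1)) = 31.241
d((-9, -19), (8, 5)) = 29.4109
d((-15, 1), (-6, 8)) = 11.4018
d((-15, 1), (-3, 11)) = 15.6205
d((-15, 1), (15, 1)) = 30.0
d((-15, 1), (8, 5)) = 23.3452
d((-6, 8), (-3, 11)) = 4.2426
d((-6, 8), (15, 1)) = 22.1359
d((-6, 8), (8, 5)) = 14.3178
d((-3, 11), (15, 1)) = 20.5913
d((-3, 11), (8, 5)) = 12.53
d((15, 1), (8, 5)) = 8.0623

Minimum distance: 3.0 (tie among 2 pairs: (-3, 8) and (-6, 8); (-3, 8) and (-3, 11))

The minimum Euclidean distance is 3.0. There is a tie: 2 pairs achieve this minimum — (-3, 8) and (-6, 8); (-3, 8) and (-3, 11). Any of these is a valid closest pair. For 10 points, brute-force pairwise comparison is shown above. For large n, the divide-and-conquer algorithm (sort by x, recurse on halves, check the dividing strip) achieves O(n log n).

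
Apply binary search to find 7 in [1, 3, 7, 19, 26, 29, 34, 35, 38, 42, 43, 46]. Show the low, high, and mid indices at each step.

Binary search for 7 in [1, 3, 7, 19, 26, 29, 34, 35, 38, 42, 43, 46]:

lo=0, hi=11, mid=5, arr[mid]=29 -> 29 > 7, search left half
lo=0, hi=4, mid=2, arr[mid]=7 -> Found target at index 2!

Binary search finds 7 at index 2 after 2 comparisons. The search repeatedly halves the search space by comparing with the middle element.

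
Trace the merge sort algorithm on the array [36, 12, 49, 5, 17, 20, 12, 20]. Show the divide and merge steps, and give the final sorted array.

Merge sort trace:

Split: [36, 12, 49, 5, 17, 20, 12, 20] -> [36, 12, 49, 5] and [17, 20, 12, 20]
  Split: [36, 12, 49, 5] -> [36, 12] and [49, 5]
    Split: [36, 12] -> [36] and [12]
    Merge: [36] + [12] -> [12, 36]
    Split: [49, 5] -> [49] and [5]
    Merge: [49] + [5] -> [5, 49]
  Merge: [12, 36] + [5, 49] -> [5, 12, 36, 49]
  Split: [17, 20, 12, 20] -> [17, 20] and [12, 20]
    Split: [17, 20] -> [17] and [20]
    Merge: [17] + [20] -> [17, 20]
    Split: [12, 20] -> [12] and [20]
    Merge: [12] + [20] -> [12, 20]
  Merge: [17, 20] + [12, 20] -> [12, 17, 20, 20]
Merge: [5, 12, 36, 49] + [12, 17, 20, 20] -> [5, 12, 12, 17, 20, 20, 36, 49]

Final sorted array: [5, 12, 12, 17, 20, 20, 36, 49]

The merge sort proceeds by recursively splitting the array and merging sorted halves.
After all merges, the sorted array is [5, 12, 12, 17, 20, 20, 36, 49].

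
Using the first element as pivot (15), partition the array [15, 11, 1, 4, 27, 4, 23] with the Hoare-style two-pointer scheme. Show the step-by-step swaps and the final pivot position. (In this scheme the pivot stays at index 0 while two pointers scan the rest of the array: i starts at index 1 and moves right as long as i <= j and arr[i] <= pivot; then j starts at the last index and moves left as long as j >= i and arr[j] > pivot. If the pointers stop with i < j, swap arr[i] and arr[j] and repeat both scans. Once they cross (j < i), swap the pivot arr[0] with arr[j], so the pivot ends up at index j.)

Hoare-style two-pointer partition with pivot = 15:

Initial array: [15, 11, 1, 4, 27, 4, 23]

Pointers start at i = 1, j = 6.
i stops at index 4 (arr[4]=27 > 15), j stops at index 5 (arr[5]=4 <= 15): swap arr[4] and arr[5], array becomes [15, 11, 1, 4, 4, 27, 23]
i ends at 5, j ends at 4: the pointers have crossed (j < i), so scanning stops.

Swap pivot arr[0] with arr[4] to place pivot at position 4: [4, 11, 1, 4, 15, 27, 23]
Pivot position: 4

After partitioning with pivot 15, the array becomes [4, 11, 1, 4, 15, 27, 23]. The pivot is placed at index 4. All elements to the left of the pivot are <= 15, and all elements to the right are > 15.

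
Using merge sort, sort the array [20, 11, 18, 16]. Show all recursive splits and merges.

Merge sort trace:

Split: [20, 11, 18, 16] -> [20, 11] and [18, 16]
  Split: [20, 11] -> [20] and [11]
  Merge: [20] + [11] -> [11, 20]
  Split: [18, 16] -> [18] and [16]
  Merge: [18] + [16] -> [16, 18]
Merge: [11, 20] + [16, 18] -> [11, 16, 18, 20]

Final sorted array: [11, 16, 18, 20]

The merge sort proceeds by recursively splitting the array and merging sorted halves.
After all merges, the sorted array is [11, 16, 18, 20].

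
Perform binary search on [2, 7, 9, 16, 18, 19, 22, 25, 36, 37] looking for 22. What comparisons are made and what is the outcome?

Binary search for 22 in [2, 7, 9, 16, 18, 19, 22, 25, 36, 37]:

lo=0, hi=9, mid=4, arr[mid]=18 -> 18 < 22, search right half
lo=5, hi=9, mid=7, arr[mid]=25 -> 25 > 22, search left half
lo=5, hi=6, mid=5, arr[mid]=19 -> 19 < 22, search right half
lo=6, hi=6, mid=6, arr[mid]=22 -> Found target at index 6!

Binary search finds 22 at index 6 after 4 comparisons. The search repeatedly halves the search space by comparing with the middle element.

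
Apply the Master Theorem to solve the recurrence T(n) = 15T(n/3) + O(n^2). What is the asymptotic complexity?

Master Theorem for T(n) = 15T(n/3) + O(n^2):

a = 15, b = 3, c = 2
log_b(a) = log_3(15) = 2.4650

Case 1: c = 2 < log_3(15) = 2.4650
T(n) = O(n^(log_3 15))

For T(n) = 15T(n/3) + O(n^2): log_3(15) = 2.4650. This is Case 1 of the Master Theorem (c < log_b(a), work dominated by leaves), giving O(n^(log_3 15)).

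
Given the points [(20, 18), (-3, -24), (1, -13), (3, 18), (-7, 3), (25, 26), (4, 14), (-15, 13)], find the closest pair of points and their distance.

Computing all pairwise distances among 8 points:

d((20, 18), (-3, -24)) = 47.8853
d((20, 18), (1, -13)) = 36.3593
d((20, 18), (3, 18)) = 17.0
d((20, 18), (-7, 3)) = 30.8869
d((20, 18), (25, 26)) = 9.434
d((20, 18), (4, 14)) = 16.4924
d((20, 18), (-15, 13)) = 35.3553
d((-3, -24), (1, -13)) = 11.7047
d((-3, -24), (3, 18)) = 42.4264
d((-3, -24), (-7, 3)) = 27.2947
d((-3, -24), (25, 26)) = 57.3062
d((-3, -24), (4, 14)) = 38.6394
d((-3, -24), (-15, 13)) = 38.8973
d((1, -13), (3, 18)) = 31.0644
d((1, -13), (-7, 3)) = 17.8885
d((1, -13), (25, 26)) = 45.793
d((1, -13), (4, 14)) = 27.1662
d((1, -13), (-15, 13)) = 30.5287
d((3, 18), (-7, 3)) = 18.0278
d((3, 18), (25, 26)) = 23.4094
d((3, 18), (4, 14)) = 4.1231 <-- minimum
d((3, 18), (-15, 13)) = 18.6815
d((-7, 3), (25, 26)) = 39.4081
d((-7, 3), (4, 14)) = 15.5563
d((-7, 3), (-15, 13)) = 12.8062
d((25, 26), (4, 14)) = 24.1868
d((25, 26), (-15, 13)) = 42.0595
d((4, 14), (-15, 13)) = 19.0263

Closest pair: (3, 18) and (4, 14) with distance 4.1231

The closest pair is (3, 18) and (4, 14) with Euclidean distance 4.1231. For 8 points, brute-force pairwise comparison is shown above. For large n, the divide-and-conquer algorithm (sort by x, recurse on halves, check the dividing strip) achieves O(n log n).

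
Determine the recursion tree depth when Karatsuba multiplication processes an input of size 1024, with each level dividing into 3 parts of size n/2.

For divide and conquer with division factor 2:

Problem sizes at each level:
Level 0: 1024
Level 1: 512
Level 2: 256
Level 3: 128
Level 4: 64
Level 5: 32
Level 6: 16
Level 7: 8
Level 8: 4
Level 9: 2
Level 10: 1

The root is level 0 and the size-1 base case is level 10 (the tree spans levels 0 through 10, i.e. 11 levels counting the root), so the depth is the number of divisions: log_2(1024) = 10

The recursion tree depth is log_2(1024) = 10. At each level, the problem size is divided by 2, so it takes 10 divisions to reduce to a base case of size 1. The algorithm makes 3 recursive calls at each level.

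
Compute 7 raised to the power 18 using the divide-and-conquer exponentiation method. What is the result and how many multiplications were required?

Computing 7^18 by squaring (build up from 7^1; each line after the first costs one multiplication):

7^1 = 7
7^2 = (7^1)^2 = 7^2 = 49
7^4 = (7^2)^2 = 49^2 = 2401
7^8 = (7^4)^2 = 2401^2 = 5764801
7^9 = 7 * 7^8 = 7 * 5764801 = 40353607
7^18 = (7^9)^2 = 40353607^2 = 1628413597910449

Result: 1628413597910449
Multiplications needed: 5 (5 lines after 7^1)

7^18 = 1628413597910449. Using exponentiation by squaring, this requires 5 multiplications. The key idea: if the exponent is even, square the half-power; if odd, multiply by the base once.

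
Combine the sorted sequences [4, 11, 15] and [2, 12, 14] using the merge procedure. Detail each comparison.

Merging process:

Compare 4 vs 2: take 2 from right. Merged: [2]
Compare 4 vs 12: take 4 from left. Merged: [2, 4]
Compare 11 vs 12: take 11 from left. Merged: [2, 4, 11]
Compare 15 vs 12: take 12 from right. Merged: [2, 4, 11, 12]
Compare 15 vs 14: take 14 from right. Merged: [2, 4, 11, 12, 14]
Append remaining from left: [15]. Merged: [2, 4, 11, 12, 14, 15]

Final merged array: [2, 4, 11, 12, 14, 15]
Total comparisons: 5

The merged array is [2, 4, 11, 12, 14, 15], requiring 5 comparisons. The merge step runs in O(n) time where n is the total number of elements.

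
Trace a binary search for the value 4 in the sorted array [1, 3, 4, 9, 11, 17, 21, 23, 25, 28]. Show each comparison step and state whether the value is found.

Binary search for 4 in [1, 3, 4, 9, 11, 17, 21, 23, 25, 28]:

lo=0, hi=9, mid=4, arr[mid]=11 -> 11 > 4, search left half
lo=0, hi=3, mid=1, arr[mid]=3 -> 3 < 4, search right half
lo=2, hi=3, mid=2, arr[mid]=4 -> Found target at index 2!

Binary search finds 4 at index 2 after 3 comparisons. The search repeatedly halves the search space by comparing with the middle element.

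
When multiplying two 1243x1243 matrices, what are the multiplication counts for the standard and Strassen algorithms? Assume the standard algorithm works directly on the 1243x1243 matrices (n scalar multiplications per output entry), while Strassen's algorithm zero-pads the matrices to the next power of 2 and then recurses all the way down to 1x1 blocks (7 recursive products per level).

Matrix multiplication for 1243x1243 matrices:

Strassen's algorithm requires power-of-2 dimensions. Pad 1243x1243 to 2048x2048 (next power of 2).

Standard algorithm: 1243^3 = 1920495907 multiplications
Strassen's algorithm: 7^(log2(2048)) = 7^11 = 1977326743 multiplications
Difference: 1920495907 - 1977326743 = -56830836 (Strassen uses MORE here due to padding overhead — for small or just-over-power-of-2 n, padding can outweigh the per-level savings)

Standard: 1920495907 multiplications (1243^3). Strassen: 1977326743 multiplications (7^11, after padding to 2048x2048). Strassen reduces 8 recursive multiplications to 7 at each level.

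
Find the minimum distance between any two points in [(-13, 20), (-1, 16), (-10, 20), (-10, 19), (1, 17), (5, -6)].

Computing all pairwise distances among 6 points:

d((-13, 20), (-1, 16)) = 12.6491
d((-13, 20), (-10, 20)) = 3.0
d((-13, 20), (-10, 19)) = 3.1623
d((-13, 20), (1, 17)) = 14.3178
d((-13, 20), (5, -6)) = 31.6228
d((-1, 16), (-10, 20)) = 9.8489
d((-1, 16), (-10, 19)) = 9.4868
d((-1, 16), (1, 17)) = 2.2361
d((-1, 16), (5, -6)) = 22.8035
d((-10, 20), (-10, 19)) = 1.0 <-- minimum
d((-10, 20), (1, 17)) = 11.4018
d((-10, 20), (5, -6)) = 30.0167
d((-10, 19), (1, 17)) = 11.1803
d((-10, 19), (5, -6)) = 29.1548
d((1, 17), (5, -6)) = 23.3452

Closest pair: (-10, 20) and (-10, 19) with distance 1.0

The closest pair is (-10, 20) and (-10, 19) with Euclidean distance 1.0. For 6 points, brute-force pairwise comparison is shown above. For large n, the divide-and-conquer algorithm (sort by x, recurse on halves, check the dividing strip) achieves O(n log n).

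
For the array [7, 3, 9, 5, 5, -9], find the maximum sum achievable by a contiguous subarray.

Using Kadane's algorithm on [7, 3, 9, 5, 5, -9]:

Scanning through the array:
Position 1 (value 3): max_ending_here = 10, max_so_far = 10
Position 2 (value 9): max_ending_here = 19, max_so_far = 19
Position 3 (value 5): max_ending_here = 24, max_so_far = 24
Position 4 (value 5): max_ending_here = 29, max_so_far = 29
Position 5 (value -9): max_ending_here = 20, max_so_far = 29

Maximum subarray: [7, 3, 9, 5, 5]
Maximum sum: 29

The maximum subarray is [7, 3, 9, 5, 5] with sum 29. This subarray runs from index 0 to index 4.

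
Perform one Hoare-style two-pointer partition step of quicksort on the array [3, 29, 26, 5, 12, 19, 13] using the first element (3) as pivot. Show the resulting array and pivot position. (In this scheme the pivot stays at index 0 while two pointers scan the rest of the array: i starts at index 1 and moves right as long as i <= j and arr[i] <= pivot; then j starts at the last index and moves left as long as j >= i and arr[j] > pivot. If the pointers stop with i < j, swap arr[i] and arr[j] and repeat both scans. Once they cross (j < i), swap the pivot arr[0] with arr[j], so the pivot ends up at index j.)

Hoare-style two-pointer partition with pivot = 3:

Initial array: [3, 29, 26, 5, 12, 19, 13]

Pointers start at i = 1, j = 6.
i ends at 1, j ends at 0: the pointers have crossed (j < i), so scanning stops.

j = 0, so swapping arr[0] with arr[j] leaves the pivot at position 0: [3, 29, 26, 5, 12, 19, 13]
Pivot position: 0

After partitioning with pivot 3, the array becomes [3, 29, 26, 5, 12, 19, 13]. The pivot is placed at index 0. All elements to the left of the pivot are <= 3, and all elements to the right are > 3.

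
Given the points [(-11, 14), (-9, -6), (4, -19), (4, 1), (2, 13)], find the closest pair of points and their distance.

Computing all pairwise distances among 5 points:

d((-11, 14), (-9, -6)) = 20.0998
d((-11, 14), (4, -19)) = 36.2491
d((-11, 14), (4, 1)) = 19.8494
d((-11, 14), (2, 13)) = 13.0384
d((-9, -6), (4, -19)) = 18.3848
d((-9, -6), (4, 1)) = 14.7648
d((-9, -6), (2, 13)) = 21.9545
d((4, -19), (4, 1)) = 20.0
d((4, -19), (2, 13)) = 32.0624
d((4, 1), (2, 13)) = 12.1655 <-- minimum

Closest pair: (4, 1) and (2, 13) with distance 12.1655

The closest pair is (4, 1) and (2, 13) with Euclidean distance 12.1655. For 5 points, brute-force pairwise comparison is shown above. For large n, the divide-and-conquer algorithm (sort by x, recurse on halves, check the dividing strip) achieves O(n log n).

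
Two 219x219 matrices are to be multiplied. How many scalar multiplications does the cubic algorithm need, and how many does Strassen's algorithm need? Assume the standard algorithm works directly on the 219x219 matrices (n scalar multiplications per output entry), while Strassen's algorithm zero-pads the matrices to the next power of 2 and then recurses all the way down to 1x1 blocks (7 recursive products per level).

Matrix multiplication for 219x219 matrices:

Strassen's algorithm requires power-of-2 dimensions. Pad 219x219 to 256x256 (next power of 2).

Standard algorithm: 219^3 = 10503459 multiplications
Strassen's algorithm: 7^(log2(256)) = 7^8 = 5764801 multiplications
Savings: 10503459 - 5764801 = 4738658 multiplications

Standard: 10503459 multiplications (219^3). Strassen: 5764801 multiplications (7^8, after padding to 256x256). Strassen reduces 8 recursive multiplications to 7 at each level.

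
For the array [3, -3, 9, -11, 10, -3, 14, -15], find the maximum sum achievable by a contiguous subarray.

Using Kadane's algorithm on [3, -3, 9, -11, 10, -3, 14, -15]:

Scanning through the array:
Position 1 (value -3): max_ending_here = 0, max_so_far = 3
Position 2 (value 9): max_ending_here = 9, max_so_far = 9
Position 3 (value -11): max_ending_here = -2, max_so_far = 9
Position 4 (value 10): max_ending_here = 10, max_so_far = 10
Position 5 (value -3): max_ending_here = 7, max_so_far = 10
Position 6 (value 14): max_ending_here = 21, max_so_far = 21
Position 7 (value -15): max_ending_here = 6, max_so_far = 21

Maximum subarray: [10, -3, 14]
Maximum sum: 21

The maximum subarray is [10, -3, 14] with sum 21. This subarray runs from index 4 to index 6.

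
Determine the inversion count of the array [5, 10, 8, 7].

Finding inversions in [5, 10, 8, 7]:

(1, 2): arr[1]=10 > arr[2]=8
(1, 3): arr[1]=10 > arr[3]=7
(2, 3): arr[2]=8 > arr[3]=7

Total inversions: 3

The array has 3 inversion(s): (1,2), (1,3), (2,3). Each pair (i,j) satisfies i < j and arr[i] > arr[j].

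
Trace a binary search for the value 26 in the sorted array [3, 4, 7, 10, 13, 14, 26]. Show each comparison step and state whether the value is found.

Binary search for 26 in [3, 4, 7, 10, 13, 14, 26]:

lo=0, hi=6, mid=3, arr[mid]=10 -> 10 < 26, search right half
lo=4, hi=6, mid=5, arr[mid]=14 -> 14 < 26, search right half
lo=6, hi=6, mid=6, arr[mid]=26 -> Found target at index 6!

Binary search finds 26 at index 6 after 3 comparisons. The search repeatedly halves the search space by comparing with the middle element.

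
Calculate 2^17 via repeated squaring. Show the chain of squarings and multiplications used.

Computing 2^17 by squaring (build up from 2^1; each line after the first costs one multiplication):

2^1 = 2
2^2 = (2^1)^2 = 2^2 = 4
2^4 = (2^2)^2 = 4^2 = 16
2^8 = (2^4)^2 = 16^2 = 256
2^16 = (2^8)^2 = 256^2 = 65536
2^17 = 2 * 2^16 = 2 * 65536 = 131072

Result: 131072
Multiplications needed: 5 (5 lines after 2^1)

2^17 = 131072. Using exponentiation by squaring, this requires 5 multiplications. The key idea: if the exponent is even, square the half-power; if odd, multiply by the base once.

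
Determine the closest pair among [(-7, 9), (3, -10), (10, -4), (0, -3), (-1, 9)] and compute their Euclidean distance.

Computing all pairwise distances among 5 points:

d((-7, 9), (3, -10)) = 21.4709
d((-7, 9), (10, -4)) = 21.4009
d((-7, 9), (0, -3)) = 13.8924
d((-7, 9), (-1, 9)) = 6.0 <-- minimum
d((3, -10), (10, -4)) = 9.2195
d((3, -10), (0, -3)) = 7.6158
d((3, -10), (-1, 9)) = 19.4165
d((10, -4), (0, -3)) = 10.0499
d((10, -4), (-1, 9)) = 17.0294
d((0, -3), (-1, 9)) = 12.0416

Closest pair: (-7, 9) and (-1, 9) with distance 6.0

The closest pair is (-7, 9) and (-1, 9) with Euclidean distance 6.0. For 5 points, brute-force pairwise comparison is shown above. For large n, the divide-and-conquer algorithm (sort by x, recurse on halves, check the dividing strip) achieves O(n log n).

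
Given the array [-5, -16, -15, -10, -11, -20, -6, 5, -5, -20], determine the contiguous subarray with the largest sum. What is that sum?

Using Kadane's algorithm on [-5, -16, -15, -10, -11, -20, -6, 5, -5, -20]:

Scanning through the array:
Position 1 (value -16): max_ending_here = -16, max_so_far = -5
Position 2 (value -15): max_ending_here = -15, max_so_far = -5
Position 3 (value -10): max_ending_here = -10, max_so_far = -5
Position 4 (value -11): max_ending_here = -11, max_so_far = -5
Position 5 (value -20): max_ending_here = -20, max_so_far = -5
Position 6 (value -6): max_ending_here = -6, max_so_far = -5
Position 7 (value 5): max_ending_here = 5, max_so_far = 5
Position 8 (value -5): max_ending_here = 0, max_so_far = 5
Position 9 (value -20): max_ending_here = -20, max_so_far = 5

Maximum subarray: [5]
Maximum sum: 5

The maximum subarray is [5] with sum 5. This subarray runs from index 7 to index 7.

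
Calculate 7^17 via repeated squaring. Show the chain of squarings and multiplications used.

Computing 7^17 by squaring (build up from 7^1; each line after the first costs one multiplication):

7^1 = 7
7^2 = (7^1)^2 = 7^2 = 49
7^4 = (7^2)^2 = 49^2 = 2401
7^8 = (7^4)^2 = 2401^2 = 5764801
7^16 = (7^8)^2 = 5764801^2 = 33232930569601
7^17 = 7 * 7^16 = 7 * 33232930569601 = 232630513987207

Result: 232630513987207
Multiplications needed: 5 (5 lines after 7^1)

7^17 = 232630513987207. Using exponentiation by squaring, this requires 5 multiplications. The key idea: if the exponent is even, square the half-power; if odd, multiply by the base once.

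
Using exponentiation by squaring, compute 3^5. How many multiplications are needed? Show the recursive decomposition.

Computing 3^5 by squaring (build up from 3^1; each line after the first costs one multiplication):

3^1 = 3
3^2 = (3^1)^2 = 3^2 = 9
3^4 = (3^2)^2 = 9^2 = 81
3^5 = 3 * 3^4 = 3 * 81 = 243

Result: 243
Multiplications needed: 3 (3 lines after 3^1)

3^5 = 243. Using exponentiation by squaring, this requires 3 multiplications. The key idea: if the exponent is even, square the half-power; if odd, multiply by the base once.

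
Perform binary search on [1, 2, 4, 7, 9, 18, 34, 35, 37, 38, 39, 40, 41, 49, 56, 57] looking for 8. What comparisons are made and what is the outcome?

Binary search for 8 in [1, 2, 4, 7, 9, 18, 34, 35, 37, 38, 39, 40, 41, 49, 56, 57]:

lo=0, hi=15, mid=7, arr[mid]=35 -> 35 > 8, search left half
lo=0, hi=6, mid=3, arr[mid]=7 -> 7 < 8, search right half
lo=4, hi=6, mid=5, arr[mid]=18 -> 18 > 8, search left half
lo=4, hi=4, mid=4, arr[mid]=9 -> 9 > 8, search left half
lo=4 > hi=3, target 8 not found

Binary search determines that 8 is not in the array after 4 comparisons. The search space was exhausted without finding the target.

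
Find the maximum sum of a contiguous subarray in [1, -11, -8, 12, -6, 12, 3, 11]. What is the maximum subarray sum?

Using Kadane's algorithm on [1, -11, -8, 12, -6, 12, 3, 11]:

Scanning through the array:
Position 1 (value -11): max_ending_here = -10, max_so_far = 1
Position 2 (value -8): max_ending_here = -8, max_so_far = 1
Position 3 (value 12): max_ending_here = 12, max_so_far = 12
Position 4 (value -6): max_ending_here = 6, max_so_far = 12
Position 5 (value 12): max_ending_here = 18, max_so_far = 18
Position 6 (value 3): max_ending_here = 21, max_so_far = 21
Position 7 (value 11): max_ending_here = 32, max_so_far = 32

Maximum subarray: [12, -6, 12, 3, 11]
Maximum sum: 32

The maximum subarray is [12, -6, 12, 3, 11] with sum 32. This subarray runs from index 3 to index 7.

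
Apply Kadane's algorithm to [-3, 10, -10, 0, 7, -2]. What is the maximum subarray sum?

Using Kadane's algorithm on [-3, 10, -10, 0, 7, -2]:

Scanning through the array:
Position 1 (value 10): max_ending_here = 10, max_so_far = 10
Position 2 (value -10): max_ending_here = 0, max_so_far = 10
Position 3 (value 0): max_ending_here = 0, max_so_far = 10
Position 4 (value 7): max_ending_here = 7, max_so_far = 10
Position 5 (value -2): max_ending_here = 5, max_so_far = 10

Maximum subarray: [10]
Maximum sum: 10

The maximum subarray is [10] with sum 10. This subarray runs from index 1 to index 1.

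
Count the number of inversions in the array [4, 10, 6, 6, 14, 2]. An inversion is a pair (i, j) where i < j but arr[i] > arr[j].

Finding inversions in [4, 10, 6, 6, 14, 2]:

(0, 5): arr[0]=4 > arr[5]=2
(1, 2): arr[1]=10 > arr[2]=6
(1, 3): arr[1]=10 > arr[3]=6
(1, 5): arr[1]=10 > arr[5]=2
(2, 5): arr[2]=6 > arr[5]=2
(3, 5): arr[3]=6 > arr[5]=2
(4, 5): arr[4]=14 > arr[5]=2

Total inversions: 7

The array has 7 inversion(s): (0,5), (1,2), (1,3), (1,5), (2,5), (3,5), (4,5). Each pair (i,j) satisfies i < j and arr[i] > arr[j].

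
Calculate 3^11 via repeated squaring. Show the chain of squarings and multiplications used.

Computing 3^11 by squaring (build up from 3^1; each line after the first costs one multiplication):

3^1 = 3
3^2 = (3^1)^2 = 3^2 = 9
3^4 = (3^2)^2 = 9^2 = 81
3^5 = 3 * 3^4 = 3 * 81 = 243
3^10 = (3^5)^2 = 243^2 = 59049
3^11 = 3 * 3^10 = 3 * 59049 = 177147

Result: 177147
Multiplications needed: 5 (5 lines after 3^1)

3^11 = 177147. Using exponentiation by squaring, this requires 5 multiplications. The key idea: if the exponent is even, square the half-power; if odd, multiply by the base once.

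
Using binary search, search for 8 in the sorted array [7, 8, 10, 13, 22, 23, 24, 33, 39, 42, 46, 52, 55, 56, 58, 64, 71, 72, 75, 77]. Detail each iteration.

Binary search for 8 in [7, 8, 10, 13, 22, 23, 24, 33, 39, 42, 46, 52, 55, 56, 58, 64, 71, 72, 75, 77]:

lo=0, hi=19, mid=9, arr[mid]=42 -> 42 > 8, search left half
lo=0, hi=8, mid=4, arr[mid]=22 -> 22 > 8, search left half
lo=0, hi=3, mid=1, arr[mid]=8 -> Found target at index 1!

Binary search finds 8 at index 1 after 3 comparisons. The search repeatedly halves the search space by comparing with the middle element.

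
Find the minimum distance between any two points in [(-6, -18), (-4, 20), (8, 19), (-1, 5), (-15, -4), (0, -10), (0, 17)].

Computing all pairwise distances among 7 points:

d((-6, -18), (-4, 20)) = 38.0526
d((-6, -18), (8, 19)) = 39.5601
d((-6, -18), (-1, 5)) = 23.5372
d((-6, -18), (-15, -4)) = 16.6433
d((-6, -18), (0, -10)) = 10.0
d((-6, -18), (0, 17)) = 35.5106
d((-4, 20), (8, 19)) = 12.0416
d((-4, 20), (-1, 5)) = 15.2971
d((-4, 20), (-15, -4)) = 26.4008
d((-4, 20), (0, -10)) = 30.2655
d((-4, 20), (0, 17)) = 5.0 <-- minimum
d((8, 19), (-1, 5)) = 16.6433
d((8, 19), (-15, -4)) = 32.5269
d((8, 19), (0, -10)) = 30.0832
d((8, 19), (0, 17)) = 8.2462
d((-1, 5), (-15, -4)) = 16.6433
d((-1, 5), (0, -10)) = 15.0333
d((-1, 5), (0, 17)) = 12.0416
d((-15, -4), (0, -10)) = 16.1555
d((-15, -4), (0, 17)) = 25.807
d((0, -10), (0, 17)) = 27.0

Closest pair: (-4, 20) and (0, 17) with distance 5.0

The closest pair is (-4, 20) and (0, 17) with Euclidean distance 5.0. For 7 points, brute-force pairwise comparison is shown above. For large n, the divide-and-conquer algorithm (sort by x, recurse on halves, check the dividing strip) achieves O(n log n).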